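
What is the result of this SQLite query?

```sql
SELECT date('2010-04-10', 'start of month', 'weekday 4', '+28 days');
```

`start of month` rewinds 2010-04-10 to 2010-04-01.
`weekday 4` advances to the next Thursday; 2010-04-01 is already a Thursday, so it stays at 2010-04-01.
Advancing 28 more days within April lands on 2010-04-29.

2010-04-29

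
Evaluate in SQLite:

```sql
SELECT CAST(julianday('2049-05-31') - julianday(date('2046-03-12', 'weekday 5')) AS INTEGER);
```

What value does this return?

`weekday 5` advances to the next Friday; 2046-03-12 is a Monday, so it moves forward to 2046-03-16.
15 days remain in March 2046 after the 16th (31 − 16).
Full months from April 2046 through April 2049 contribute their day counts.
Then 31 days into May 2049.
Total: 15 + 30 + 31 + 30 + 31 + 31 + 30 + 31 + 30 + 31 + 31 + 28 + 31 + 30 + 31 + 30 + 31 + 31 + 30 + 31 + 30 + 31 + 31 + 29 + 31 + 30 + 31 + 30 + 31 + 31 + 30 + 31 + 30 + 31 + 31 + 28 + 31 + 30 + 31 = 1172.

1172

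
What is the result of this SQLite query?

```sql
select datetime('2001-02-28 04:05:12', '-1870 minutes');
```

2001-02-26 20:55:12

1870 minutes = 31h 10m; -1870 minutes from 2001-02-28 04:05:12 is 2001-02-26 20:55:12 (crosses midnight).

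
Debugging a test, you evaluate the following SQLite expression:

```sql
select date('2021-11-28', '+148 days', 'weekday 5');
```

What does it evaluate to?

Applying '+148 days' to 2021-11-28: counting 148 days forward gives 2022-04-25.
`weekday 5` advances to the next Friday; 2022-04-25 is a Monday, so it moves forward to 2022-04-29.

2022-04-29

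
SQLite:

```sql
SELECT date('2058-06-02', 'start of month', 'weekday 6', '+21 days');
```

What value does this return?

`start of month` rewinds 2058-06-02 to 2058-06-01.
`weekday 6` advances to the next Saturday; 2058-06-01 is already a Saturday, so it stays at 2058-06-01.
Advancing 21 more days within June lands on 2058-06-22.

2058-06-22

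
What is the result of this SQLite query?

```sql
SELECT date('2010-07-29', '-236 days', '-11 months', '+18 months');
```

2010-07-05

Applying '-236 days' to 2010-07-29: counting 236 days back gives 2009-12-05.
Adding -11 months to 2009-12-05 gives 2009-01-05.
Adding +18 months to 2009-01-05 gives 2010-07-05.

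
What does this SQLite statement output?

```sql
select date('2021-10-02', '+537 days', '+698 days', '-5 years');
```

Applying '+537 days' to 2021-10-02: counting 537 days forward gives 2023-03-23.
Applying '+698 days' to 2023-03-23: counting 698 days forward gives 2025-02-18.
Adding -5 years to 2025-02-18 gives 2020-02-18.

2020-02-18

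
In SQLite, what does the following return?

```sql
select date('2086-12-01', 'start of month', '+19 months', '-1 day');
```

2088-06-30

`start of month` rewinds 2086-12-01 to 2086-12-01.
Adding +19 months to 2086-12-01 gives 2088-07-01.
Going back 1 day from 2088-07-01 reaches 2088-06-30 (last day of June, 30 days).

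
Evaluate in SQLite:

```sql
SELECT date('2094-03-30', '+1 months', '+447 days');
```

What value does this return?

2095-07-21

Adding +1 month to 2094-03-30 gives 2094-04-30.
Applying '+447 days' to 2094-04-30: counting 447 days forward gives 2095-07-21.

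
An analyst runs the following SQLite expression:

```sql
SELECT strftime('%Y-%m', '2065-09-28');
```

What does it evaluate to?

`%Y-%m` extracts the year-month: 2065-09.

2065-09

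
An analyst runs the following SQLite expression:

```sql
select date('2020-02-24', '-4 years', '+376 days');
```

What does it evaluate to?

2017-03-06

Adding -4 years to 2020-02-24 gives 2016-02-24.
Applying '+376 days' to 2016-02-24: counting 376 days forward gives 2017-03-06.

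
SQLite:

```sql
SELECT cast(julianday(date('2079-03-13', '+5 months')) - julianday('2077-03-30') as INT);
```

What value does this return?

866

Adding +5 months to 2079-03-13 gives 2079-08-13.
1 day remains in March 2077 after the 30th (31 − 30).
Full months from April 2077 through July 2079 contribute their day counts.
Then 13 days into August 2079.
Total: 1 + 30 + 31 + 30 + 31 + 31 + 30 + 31 + 30 + 31 + 31 + 28 + 31 + 30 + 31 + 30 + 31 + 31 + 30 + 31 + 30 + 31 + 31 + 28 + 31 + 30 + 31 + 30 + 31 + 13 = 866.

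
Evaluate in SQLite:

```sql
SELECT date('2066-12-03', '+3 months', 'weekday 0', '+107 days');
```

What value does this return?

2067-06-21

Adding +3 months to 2066-12-03 gives 2067-03-03.
`weekday 0` advances to the next Sunday; 2067-03-03 is a Thursday, so it moves forward to 2067-03-06.
Applying '+107 days' to 2067-03-06: counting 107 days forward gives 2067-06-21.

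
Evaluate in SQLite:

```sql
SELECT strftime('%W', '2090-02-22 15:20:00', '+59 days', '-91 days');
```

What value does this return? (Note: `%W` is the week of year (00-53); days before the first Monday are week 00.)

03

First apply '+59 days', '-91 days': 2090-02-22 15:20:00 → 2090-01-21 15:20:00.
2090-01-21 is a Saturday. SQLite's %W counts Mondays since the year started; the result is 03.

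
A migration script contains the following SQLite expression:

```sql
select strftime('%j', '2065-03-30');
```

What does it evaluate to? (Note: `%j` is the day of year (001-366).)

Day-of-year for 2065-03-30: days since 2065-01-01 inclusive = 89, zero-padded to 089.

089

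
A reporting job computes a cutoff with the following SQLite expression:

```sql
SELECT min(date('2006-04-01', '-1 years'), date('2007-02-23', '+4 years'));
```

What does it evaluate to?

date('2006-04-01', '-1 years') → 2005-04-01.
date('2007-02-23', '+4 years') → 2011-02-23.
Earlier of the two is 2005-04-01.

2005-04-01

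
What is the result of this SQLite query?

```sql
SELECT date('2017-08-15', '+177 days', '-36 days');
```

2018-01-03

Applying '+177 days' to 2017-08-15: counting 177 days forward gives 2018-02-08.
Going back 8 days from 2018-02-08 reaches 2018-01-31 (last day of January, 31 days).
Going back 28 days within January lands on 2018-01-03.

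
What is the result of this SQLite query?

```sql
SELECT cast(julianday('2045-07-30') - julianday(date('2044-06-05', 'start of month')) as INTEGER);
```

424

`start of month` rewinds 2044-06-05 to 2044-06-01.
29 days remain in June 2044 after the 1st (30 − 1).
Full months from July 2044 through June 2045 contribute their day counts.
Then 30 days into July 2045.
Total: 29 + 31 + 31 + 30 + 31 + 30 + 31 + 31 + 28 + 31 + 30 + 31 + 30 + 30 = 424.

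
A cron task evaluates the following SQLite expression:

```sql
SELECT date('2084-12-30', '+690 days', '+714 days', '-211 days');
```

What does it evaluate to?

2088-04-06

Applying '+690 days' to 2084-12-30: counting 690 days forward gives 2086-11-20.
Applying '+714 days' to 2086-11-20: counting 714 days forward gives 2088-11-03.
Applying '-211 days' to 2088-11-03: counting 211 days back gives 2088-04-06.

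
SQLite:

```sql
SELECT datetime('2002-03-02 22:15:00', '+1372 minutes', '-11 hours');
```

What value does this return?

1372 minutes = 22h 52m; +1372 minutes from 2002-03-02 22:15:00 is 2002-03-03 21:07:00 (crosses midnight).
-11 hours from 2002-03-03 21:07:00 is 2002-03-03 10:07:00.

2002-03-03 10:07:00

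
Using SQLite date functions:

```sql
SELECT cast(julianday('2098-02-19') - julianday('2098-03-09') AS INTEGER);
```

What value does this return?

-18

9 days remain in February 2098 after the 19th (28 − 19).
Then 9 days into March 2098.
Total: 9 + 9 = 18.
The subtraction is earlier − later, so the result is −18 → -18.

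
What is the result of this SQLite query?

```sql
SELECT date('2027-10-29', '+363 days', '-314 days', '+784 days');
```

2030-02-08

Applying '+363 days' to 2027-10-29: counting 363 days forward gives 2028-10-26.
Applying '-314 days' to 2028-10-26: counting 314 days back gives 2027-12-17.
Applying '+784 days' to 2027-12-17: counting 784 days forward gives 2030-02-08.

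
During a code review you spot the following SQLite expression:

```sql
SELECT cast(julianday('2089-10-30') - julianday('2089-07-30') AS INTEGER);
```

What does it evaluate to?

92

1 day remains in July 2089 after the 30th (31 − 30).
August 2089: 31 days.
September 2089: 30 days.
Then 30 days into October 2089.
Total: 1 + 31 + 30 + 30 = 92.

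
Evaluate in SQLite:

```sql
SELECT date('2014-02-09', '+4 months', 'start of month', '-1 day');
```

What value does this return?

Adding +4 months to 2014-02-09 gives 2014-06-09.
`start of month` rewinds 2014-06-09 to 2014-06-01.
Going back 1 day from 2014-06-01 reaches 2014-05-31 (last day of May, 31 days).

2014-05-31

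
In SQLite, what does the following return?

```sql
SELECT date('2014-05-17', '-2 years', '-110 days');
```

2012-01-28

Adding -2 years to 2014-05-17 gives 2012-05-17.
Applying '-110 days' to 2012-05-17: counting 110 days back gives 2012-01-28.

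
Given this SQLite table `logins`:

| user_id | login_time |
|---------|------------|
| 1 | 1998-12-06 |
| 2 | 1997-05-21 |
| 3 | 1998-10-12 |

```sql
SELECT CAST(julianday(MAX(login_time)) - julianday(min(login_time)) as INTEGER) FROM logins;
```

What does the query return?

MIN = 1997-05-21, MAX = 1998-12-06.
10 days remain in May 1997 after the 21st (31 − 21).
Full months from June 1997 through November 1998 contribute their day counts.
Then 6 days into December 1998.
Total: 10 + 30 + 31 + 31 + 30 + 31 + 30 + 31 + 31 + 28 + 31 + 30 + 31 + 30 + 31 + 31 + 30 + 31 + 30 + 6 = 564.

564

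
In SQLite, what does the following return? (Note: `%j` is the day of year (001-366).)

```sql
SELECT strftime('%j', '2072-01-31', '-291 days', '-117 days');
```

First apply '-291 days', '-117 days': 2072-01-31 → 2070-12-19.
Day-of-year for 2070-12-19: days since 2070-01-01 inclusive = 353, zero-padded to 353.

353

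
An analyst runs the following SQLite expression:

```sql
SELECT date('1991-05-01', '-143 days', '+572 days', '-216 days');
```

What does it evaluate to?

Applying '-143 days' to 1991-05-01: counting 143 days back gives 1990-12-09.
Applying '+572 days' to 1990-12-09: counting 572 days forward gives 1992-07-03.
Applying '-216 days' to 1992-07-03: counting 216 days back gives 1991-11-30.

1991-11-30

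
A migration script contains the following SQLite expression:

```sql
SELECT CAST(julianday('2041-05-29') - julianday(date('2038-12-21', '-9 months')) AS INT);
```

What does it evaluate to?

1165

Adding -9 months to 2038-12-21 gives 2038-03-21.
10 days remain in March 2038 after the 21st (31 − 21).
Full months from April 2038 through April 2041 contribute their day counts.
Then 29 days into May 2041.
Total: 10 + 30 + 31 + 30 + 31 + 31 + 30 + 31 + 30 + 31 + 31 + 28 + 31 + 30 + 31 + 30 + 31 + 31 + 30 + 31 + 30 + 31 + 31 + 29 + 31 + 30 + 31 + 30 + 31 + 31 + 30 + 31 + 30 + 31 + 31 + 28 + 31 + 30 + 29 = 1165.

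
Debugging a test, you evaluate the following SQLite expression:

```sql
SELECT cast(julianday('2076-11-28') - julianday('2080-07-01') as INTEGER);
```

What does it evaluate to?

-1311

2 days remain in November 2076 after the 28th (30 − 28).
Full months from December 2076 through June 2080 contribute their day counts.
Then 1 day into July 2080.
Total: 2 + 31 + 31 + 28 + 31 + 30 + 31 + 30 + 31 + 31 + 30 + 31 + 30 + 31 + 31 + 28 + 31 + 30 + 31 + 30 + 31 + 31 + 30 + 31 + 30 + 31 + 31 + 28 + 31 + 30 + 31 + 30 + 31 + 31 + 30 + 31 + 30 + 31 + 31 + 29 + 31 + 30 + 31 + 30 + 1 = 1311.
The subtraction is earlier − later, so the result is −1311 → -1311.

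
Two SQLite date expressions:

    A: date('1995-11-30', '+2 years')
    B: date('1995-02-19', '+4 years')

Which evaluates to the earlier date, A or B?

A = 1997-11-30.
B = 1999-02-19.
A is earlier.

A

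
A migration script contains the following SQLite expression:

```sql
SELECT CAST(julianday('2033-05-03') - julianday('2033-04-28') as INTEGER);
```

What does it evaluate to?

5

2 days remain in April 2033 after the 28th (30 − 28).
Then 3 days into May 2033.
Total: 2 + 3 = 5.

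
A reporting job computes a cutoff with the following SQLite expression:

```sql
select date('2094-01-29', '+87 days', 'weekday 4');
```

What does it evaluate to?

Applying '+87 days' to 2094-01-29: counting 87 days forward gives 2094-04-26.
`weekday 4` advances to the next Thursday; 2094-04-26 is a Monday, so it moves forward to 2094-04-29.

2094-04-29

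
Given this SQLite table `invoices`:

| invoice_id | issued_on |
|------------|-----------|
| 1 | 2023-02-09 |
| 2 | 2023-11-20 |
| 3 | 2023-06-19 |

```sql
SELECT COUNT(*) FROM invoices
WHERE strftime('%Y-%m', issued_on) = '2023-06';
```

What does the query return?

Rows with year-month 2023-06: 2023-06-19 → 1.

1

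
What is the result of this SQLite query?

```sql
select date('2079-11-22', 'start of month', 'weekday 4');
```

2079-11-02

`start of month` rewinds 2079-11-22 to 2079-11-01.
`weekday 4` advances to the next Thursday; 2079-11-01 is a Wednesday, so it moves forward to 2079-11-02.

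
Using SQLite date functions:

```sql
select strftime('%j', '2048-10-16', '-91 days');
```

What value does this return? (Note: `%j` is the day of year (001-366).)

First apply '-91 days': 2048-10-16 → 2048-07-17.
Day-of-year for 2048-07-17: days since 2048-01-01 inclusive = 199, zero-padded to 199.

199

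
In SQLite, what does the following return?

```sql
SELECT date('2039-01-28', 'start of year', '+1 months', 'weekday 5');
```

2039-02-04

`start of year` rewinds 2039-01-28 to 2039-01-01.
Adding +1 month to 2039-01-01 gives 2039-02-01.
`weekday 5` advances to the next Friday; 2039-02-01 is a Tuesday, so it moves forward to 2039-02-04.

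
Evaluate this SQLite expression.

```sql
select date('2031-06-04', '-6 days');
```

2031-05-29

Going back 4 days from 2031-06-04 reaches 2031-05-31 (last day of May, 31 days).
Going back 2 days within May lands on 2031-05-29.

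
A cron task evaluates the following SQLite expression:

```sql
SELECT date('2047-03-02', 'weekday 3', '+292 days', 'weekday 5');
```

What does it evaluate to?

2047-12-27

`weekday 3` advances to the next Wednesday; 2047-03-02 is a Saturday, so it moves forward to 2047-03-06.
Applying '+292 days' to 2047-03-06: counting 292 days forward gives 2047-12-23.
`weekday 5` advances to the next Friday; 2047-12-23 is a Monday, so it moves forward to 2047-12-27.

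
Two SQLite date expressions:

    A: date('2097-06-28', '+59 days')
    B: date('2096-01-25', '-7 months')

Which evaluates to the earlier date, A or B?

B

A = 2097-08-26.
B = 2095-06-25.
B is earlier.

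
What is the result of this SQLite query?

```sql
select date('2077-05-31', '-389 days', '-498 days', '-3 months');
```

2074-09-26

Applying '-389 days' to 2077-05-31: counting 389 days back gives 2076-05-07.
Applying '-498 days' to 2076-05-07: counting 498 days back gives 2074-12-26.
Adding -3 months to 2074-12-26 gives 2074-09-26.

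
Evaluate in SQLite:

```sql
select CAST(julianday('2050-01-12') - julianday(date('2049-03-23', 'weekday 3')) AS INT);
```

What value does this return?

`weekday 3` advances to the next Wednesday; 2049-03-23 is a Tuesday, so it moves forward to 2049-03-24.
7 days remain in March 2049 after the 24th (31 − 24).
Full months from April 2049 through December 2049 contribute their day counts.
Then 12 days into January 2050.
Total: 7 + 30 + 31 + 30 + 31 + 31 + 30 + 31 + 30 + 31 + 12 = 294.

294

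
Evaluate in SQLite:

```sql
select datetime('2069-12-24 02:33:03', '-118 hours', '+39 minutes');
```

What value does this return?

-118 hours from 2069-12-24 02:33:03 is 2069-12-19 04:33:03 (crosses midnight).
+39 minutes from 2069-12-19 04:33:03 is 2069-12-19 05:12:03.

2069-12-19 05:12:03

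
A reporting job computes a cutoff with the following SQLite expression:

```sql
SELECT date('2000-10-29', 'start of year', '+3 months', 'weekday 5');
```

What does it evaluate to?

`start of year` rewinds 2000-10-29 to 2000-01-01.
Adding +3 months to 2000-01-01 gives 2000-04-01.
`weekday 5` advances to the next Friday; 2000-04-01 is a Saturday, so it moves forward to 2000-04-07.

2000-04-07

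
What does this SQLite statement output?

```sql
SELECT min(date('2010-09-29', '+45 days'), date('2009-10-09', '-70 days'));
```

date('2010-09-29', '+45 days') → 2010-11-13.
date('2009-10-09', '-70 days') → 2009-07-31.
Earlier of the two is 2009-07-31.

2009-07-31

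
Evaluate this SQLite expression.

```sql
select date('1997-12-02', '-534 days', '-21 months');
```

Applying '-534 days' to 1997-12-02: counting 534 days back gives 1996-06-16.
Adding -21 months to 1996-06-16 gives 1994-09-16.

1994-09-16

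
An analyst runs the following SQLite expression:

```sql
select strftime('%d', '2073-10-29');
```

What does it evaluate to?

`%d` extracts the 2-digit day of month: 29.

29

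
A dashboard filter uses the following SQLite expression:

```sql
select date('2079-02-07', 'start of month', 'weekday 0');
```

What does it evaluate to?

`start of month` rewinds 2079-02-07 to 2079-02-01.
`weekday 0` advances to the next Sunday; 2079-02-01 is a Wednesday, so it moves forward to 2079-02-05.

2079-02-05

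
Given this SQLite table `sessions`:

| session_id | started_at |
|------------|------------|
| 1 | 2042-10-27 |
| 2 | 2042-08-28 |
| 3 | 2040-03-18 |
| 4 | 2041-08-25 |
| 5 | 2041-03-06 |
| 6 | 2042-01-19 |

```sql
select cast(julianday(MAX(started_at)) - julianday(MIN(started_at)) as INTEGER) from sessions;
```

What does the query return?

953

MIN = 2040-03-18, MAX = 2042-10-27.
13 days remain in March 2040 after the 18th (31 − 18).
Full months from April 2040 through September 2042 contribute their day counts.
Then 27 days into October 2042.
Total: 13 + 30 + 31 + 30 + 31 + 31 + 30 + 31 + 30 + 31 + 31 + 28 + 31 + 30 + 31 + 30 + 31 + 31 + 30 + 31 + 30 + 31 + 31 + 28 + 31 + 30 + 31 + 30 + 31 + 31 + 30 + 27 = 953.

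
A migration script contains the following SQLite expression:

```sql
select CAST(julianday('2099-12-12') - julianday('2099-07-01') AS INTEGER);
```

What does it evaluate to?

30 days remain in July 2099 after the 1st (31 − 1).
August 2099: 31 days.
September 2099: 30 days.
October 2099: 31 days.
November 2099: 30 days.
Then 12 days into December 2099.
Total: 30 + 31 + 30 + 31 + 30 + 12 = 164.

164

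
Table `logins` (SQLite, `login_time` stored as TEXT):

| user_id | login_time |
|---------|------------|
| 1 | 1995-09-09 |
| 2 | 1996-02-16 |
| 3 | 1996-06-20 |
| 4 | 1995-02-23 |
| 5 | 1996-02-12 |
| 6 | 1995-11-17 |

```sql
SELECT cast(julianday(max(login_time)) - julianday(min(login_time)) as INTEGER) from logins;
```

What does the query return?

MIN = 1995-02-23, MAX = 1996-06-20.
5 days remain in February 1995 after the 23rd (28 − 23).
Full months from March 1995 through May 1996 contribute their day counts.
Then 20 days into June 1996.
Total: 5 + 31 + 30 + 31 + 30 + 31 + 31 + 30 + 31 + 30 + 31 + 31 + 29 + 31 + 30 + 31 + 20 = 483.

483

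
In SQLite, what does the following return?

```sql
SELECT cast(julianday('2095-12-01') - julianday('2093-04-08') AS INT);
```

22 days remain in April 2093 after the 8th (30 − 8).
Full months from May 2093 through November 2095 contribute their day counts.
Then 1 day into December 2095.
Total: 22 + 31 + 30 + 31 + 31 + 30 + 31 + 30 + 31 + 31 + 28 + 31 + 30 + 31 + 30 + 31 + 31 + 30 + 31 + 30 + 31 + 31 + 28 + 31 + 30 + 31 + 30 + 31 + 31 + 30 + 31 + 30 + 1 = 967.

967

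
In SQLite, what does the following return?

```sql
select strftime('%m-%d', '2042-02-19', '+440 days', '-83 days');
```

First apply '+440 days', '-83 days': 2042-02-19 → 2043-02-11.
`%m-%d` extracts the month-day: 02-11.

02-11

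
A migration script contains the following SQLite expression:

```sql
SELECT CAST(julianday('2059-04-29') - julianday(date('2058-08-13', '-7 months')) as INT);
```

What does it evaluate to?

Adding -7 months to 2058-08-13 gives 2058-01-13.
18 days remain in January 2058 after the 13th (31 − 13).
Full months from February 2058 through March 2059 contribute their day counts.
Then 29 days into April 2059.
Total: 18 + 28 + 31 + 30 + 31 + 30 + 31 + 31 + 30 + 31 + 30 + 31 + 31 + 28 + 31 + 29 = 471.

471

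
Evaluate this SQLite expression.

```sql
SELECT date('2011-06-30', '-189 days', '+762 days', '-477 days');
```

2011-10-04

Applying '-189 days' to 2011-06-30: counting 189 days back gives 2010-12-23.
Applying '+762 days' to 2010-12-23: counting 762 days forward gives 2013-01-23.
Applying '-477 days' to 2013-01-23: counting 477 days back gives 2011-10-04.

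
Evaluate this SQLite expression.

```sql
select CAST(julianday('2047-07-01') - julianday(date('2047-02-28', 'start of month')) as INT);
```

`start of month` rewinds 2047-02-28 to 2047-02-01.
27 days remain in February 2047 after the 1st (28 − 1).
March 2047: 31 days.
April 2047: 30 days.
May 2047: 31 days.
June 2047: 30 days.
Then 1 day into July 2047.
Total: 27 + 31 + 30 + 31 + 30 + 1 = 150.

150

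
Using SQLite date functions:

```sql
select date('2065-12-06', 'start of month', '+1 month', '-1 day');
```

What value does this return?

`start of month` rewinds 2065-12-06 to 2065-12-01.
Adding +1 month to 2065-12-01 gives 2066-01-01.
Going back 1 day from 2066-01-01 reaches 2065-12-31 (last day of December, 31 days).

2065-12-31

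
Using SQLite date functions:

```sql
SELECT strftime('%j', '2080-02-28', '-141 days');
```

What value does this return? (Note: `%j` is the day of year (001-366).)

283

First apply '-141 days': 2080-02-28 → 2079-10-10.
Day-of-year for 2079-10-10: days since 2079-01-01 inclusive = 283, zero-padded to 283.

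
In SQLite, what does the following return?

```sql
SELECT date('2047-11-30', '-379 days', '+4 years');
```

2050-11-16

Applying '-379 days' to 2047-11-30: counting 379 days back gives 2046-11-16.
Adding +4 years to 2046-11-16 gives 2050-11-16.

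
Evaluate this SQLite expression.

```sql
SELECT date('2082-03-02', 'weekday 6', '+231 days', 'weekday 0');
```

`weekday 6` advances to the next Saturday; 2082-03-02 is a Monday, so it moves forward to 2082-03-07.
Applying '+231 days' to 2082-03-07: counting 231 days forward gives 2082-10-24.
`weekday 0` advances to the next Sunday; 2082-10-24 is a Saturday, so it moves forward to 2082-10-25.

2082-10-25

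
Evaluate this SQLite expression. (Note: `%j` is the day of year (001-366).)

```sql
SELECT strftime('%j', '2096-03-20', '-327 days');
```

118

First apply '-327 days': 2096-03-20 → 2095-04-28.
Day-of-year for 2095-04-28: days since 2095-01-01 inclusive = 118, zero-padded to 118.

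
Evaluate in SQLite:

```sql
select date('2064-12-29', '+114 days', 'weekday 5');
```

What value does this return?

2065-04-24

Applying '+114 days' to 2064-12-29: counting 114 days forward gives 2065-04-22.
`weekday 5` advances to the next Friday; 2065-04-22 is a Wednesday, so it moves forward to 2065-04-24.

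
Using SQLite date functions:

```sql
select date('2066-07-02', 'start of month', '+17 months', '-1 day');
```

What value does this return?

`start of month` rewinds 2066-07-02 to 2066-07-01.
Adding +17 months to 2066-07-01 gives 2067-12-01.
Going back 1 day from 2067-12-01 reaches 2067-11-30 (last day of November, 30 days).

2067-11-30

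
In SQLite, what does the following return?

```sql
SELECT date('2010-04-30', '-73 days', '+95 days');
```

2010-05-22

Applying '-73 days' to 2010-04-30: counting 73 days back gives 2010-02-16.
Applying '+95 days' to 2010-02-16: counting 95 days forward gives 2010-05-22.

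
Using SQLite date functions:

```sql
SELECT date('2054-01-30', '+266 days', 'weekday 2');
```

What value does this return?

2054-10-27

Applying '+266 days' to 2054-01-30: counting 266 days forward gives 2054-10-23.
`weekday 2` advances to the next Tuesday; 2054-10-23 is a Friday, so it moves forward to 2054-10-27.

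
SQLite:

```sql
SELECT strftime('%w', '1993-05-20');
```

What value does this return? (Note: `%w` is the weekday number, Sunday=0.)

4

1993-05-20 is a Thursday; with Sunday=0 that is 4.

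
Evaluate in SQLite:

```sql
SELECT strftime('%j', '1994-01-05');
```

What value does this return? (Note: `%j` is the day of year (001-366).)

Day-of-year for 1994-01-05: days since 1994-01-01 inclusive = 5, zero-padded to 005.

005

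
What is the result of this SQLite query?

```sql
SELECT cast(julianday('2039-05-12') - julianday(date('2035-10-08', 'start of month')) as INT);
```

1319

`start of month` rewinds 2035-10-08 to 2035-10-01.
30 days remain in October 2035 after the 1st (31 − 1).
Full months from November 2035 through April 2039 contribute their day counts.
Then 12 days into May 2039.
Total: 30 + 30 + 31 + 31 + 29 + 31 + 30 + 31 + 30 + 31 + 31 + 30 + 31 + 30 + 31 + 31 + 28 + 31 + 30 + 31 + 30 + 31 + 31 + 30 + 31 + 30 + 31 + 31 + 28 + 31 + 30 + 31 + 30 + 31 + 31 + 30 + 31 + 30 + 31 + 31 + 28 + 31 + 30 + 12 = 1319.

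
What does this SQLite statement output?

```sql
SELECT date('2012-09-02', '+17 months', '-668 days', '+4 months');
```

Adding +17 months to 2012-09-02 gives 2014-02-02.
Applying '-668 days' to 2014-02-02: counting 668 days back gives 2012-04-05.
Adding +4 months to 2012-04-05 gives 2012-08-05.

2012-08-05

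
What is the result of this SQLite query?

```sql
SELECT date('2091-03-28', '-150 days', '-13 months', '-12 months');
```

Applying '-150 days' to 2091-03-28: counting 150 days back gives 2090-10-29.
Adding -13 months to 2090-10-29 gives 2089-09-29.
Adding -12 months to 2089-09-29 gives 2088-09-29.

2088-09-29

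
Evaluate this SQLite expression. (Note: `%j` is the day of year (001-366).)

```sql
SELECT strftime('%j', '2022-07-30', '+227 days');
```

First apply '+227 days': 2022-07-30 → 2023-03-14.
Day-of-year for 2023-03-14: days since 2023-01-01 inclusive = 73, zero-padded to 073.

073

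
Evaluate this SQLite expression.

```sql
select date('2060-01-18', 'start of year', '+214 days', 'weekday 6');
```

`start of year` rewinds 2060-01-18 to 2060-01-01.
Applying '+214 days' to 2060-01-01: counting 214 days forward gives 2060-08-02.
`weekday 6` advances to the next Saturday; 2060-08-02 is a Monday, so it moves forward to 2060-08-07.

2060-08-07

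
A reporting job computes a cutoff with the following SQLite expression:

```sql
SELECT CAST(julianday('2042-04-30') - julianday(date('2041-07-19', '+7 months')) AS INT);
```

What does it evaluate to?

Adding +7 months to 2041-07-19 gives 2042-02-19.
9 days remain in February 2042 after the 19th (28 − 19).
March 2042: 31 days.
Then 30 days into April 2042.
Total: 9 + 31 + 30 = 70.

70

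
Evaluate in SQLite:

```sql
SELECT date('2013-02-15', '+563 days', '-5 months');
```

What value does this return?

2014-04-01

Applying '+563 days' to 2013-02-15: counting 563 days forward gives 2014-09-01.
Adding -5 months to 2014-09-01 gives 2014-04-01.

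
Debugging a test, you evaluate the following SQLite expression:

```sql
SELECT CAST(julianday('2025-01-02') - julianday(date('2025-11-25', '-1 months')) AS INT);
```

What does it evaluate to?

Adding -1 month to 2025-11-25 gives 2025-10-25.
29 days remain in January 2025 after the 2nd (31 − 2).
Full months from February 2025 through September 2025 contribute their day counts.
Then 25 days into October 2025.
Total: 29 + 28 + 31 + 30 + 31 + 30 + 31 + 31 + 30 + 25 = 296.
The subtraction is earlier − later, so the result is −296 → -296.

-296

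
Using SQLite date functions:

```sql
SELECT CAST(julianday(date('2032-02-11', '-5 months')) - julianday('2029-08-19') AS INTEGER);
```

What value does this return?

Adding -5 months to 2032-02-11 gives 2031-09-11.
12 days remain in August 2029 after the 19th (31 − 19).
Full months from September 2029 through August 2031 contribute their day counts.
Then 11 days into September 2031.
Total: 12 + 30 + 31 + 30 + 31 + 31 + 28 + 31 + 30 + 31 + 30 + 31 + 31 + 30 + 31 + 30 + 31 + 31 + 28 + 31 + 30 + 31 + 30 + 31 + 31 + 11 = 753.

753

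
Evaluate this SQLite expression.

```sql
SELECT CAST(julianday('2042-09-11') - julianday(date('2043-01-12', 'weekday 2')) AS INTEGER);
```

-124

`weekday 2` advances to the next Tuesday; 2043-01-12 is a Monday, so it moves forward to 2043-01-13.
19 days remain in September 2042 after the 11th (30 − 11).
October 2042: 31 days.
November 2042: 30 days.
December 2042: 31 days.
Then 13 days into January 2043.
Total: 19 + 31 + 30 + 31 + 13 = 124.
The subtraction is earlier − later, so the result is −124 → -124.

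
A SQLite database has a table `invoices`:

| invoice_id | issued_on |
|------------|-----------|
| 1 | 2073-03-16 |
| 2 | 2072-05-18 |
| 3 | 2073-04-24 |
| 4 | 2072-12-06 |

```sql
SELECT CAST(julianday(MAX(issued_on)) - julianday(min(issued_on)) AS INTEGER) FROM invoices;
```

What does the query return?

341

MIN = 2072-05-18, MAX = 2073-04-24.
13 days remain in May 2072 after the 18th (31 − 18).
Full months from June 2072 through March 2073 contribute their day counts.
Then 24 days into April 2073.
Total: 13 + 30 + 31 + 31 + 30 + 31 + 30 + 31 + 31 + 28 + 31 + 24 = 341.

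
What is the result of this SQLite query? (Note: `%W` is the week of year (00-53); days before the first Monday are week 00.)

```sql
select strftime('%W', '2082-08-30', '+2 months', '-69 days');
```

33

First apply '+2 months', '-69 days': 2082-08-30 → 2082-08-22.
2082-08-22 is a Saturday. SQLite's %W counts Mondays since the year started; the result is 33.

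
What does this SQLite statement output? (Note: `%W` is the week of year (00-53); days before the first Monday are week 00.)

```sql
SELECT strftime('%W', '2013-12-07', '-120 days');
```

31

First apply '-120 days': 2013-12-07 → 2013-08-09.
2013-08-09 is a Friday. SQLite's %W counts Mondays since the year started; the result is 31.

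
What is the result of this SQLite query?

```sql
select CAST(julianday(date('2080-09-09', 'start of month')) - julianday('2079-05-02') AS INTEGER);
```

`start of month` rewinds 2080-09-09 to 2080-09-01.
29 days remain in May 2079 after the 2nd (31 − 2).
Full months from June 2079 through August 2080 contribute their day counts.
Then 1 day into September 2080.
Total: 29 + 30 + 31 + 31 + 30 + 31 + 30 + 31 + 31 + 29 + 31 + 30 + 31 + 30 + 31 + 31 + 1 = 488.

488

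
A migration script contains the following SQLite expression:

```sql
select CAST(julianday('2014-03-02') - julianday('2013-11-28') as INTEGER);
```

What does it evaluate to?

94

2 days remain in November 2013 after the 28th (30 − 28).
December 2013: 31 days.
January 2014: 31 days.
February 2014: 28 days.
Then 2 days into March 2014.
Total: 2 + 31 + 31 + 28 + 2 = 94.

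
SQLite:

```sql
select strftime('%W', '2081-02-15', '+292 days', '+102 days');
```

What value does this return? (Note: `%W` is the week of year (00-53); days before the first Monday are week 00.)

11

First apply '+292 days', '+102 days': 2081-02-15 → 2082-03-16.
2082-03-16 is a Monday. SQLite's %W counts Mondays since the year started; the result is 11.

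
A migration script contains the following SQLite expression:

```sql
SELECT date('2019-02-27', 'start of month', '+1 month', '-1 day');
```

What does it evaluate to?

2019-02-28

`start of month` rewinds 2019-02-27 to 2019-02-01.
Adding +1 month to 2019-02-01 gives 2019-03-01.
Going back 1 day from 2019-03-01 reaches 2019-02-28 (last day of February, 28 days).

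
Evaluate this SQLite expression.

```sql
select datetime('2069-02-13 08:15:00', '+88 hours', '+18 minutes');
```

2069-02-17 00:33:00

+88 hours from 2069-02-13 08:15:00 is 2069-02-17 00:15:00 (crosses midnight).
+18 minutes from 2069-02-17 00:15:00 is 2069-02-17 00:33:00.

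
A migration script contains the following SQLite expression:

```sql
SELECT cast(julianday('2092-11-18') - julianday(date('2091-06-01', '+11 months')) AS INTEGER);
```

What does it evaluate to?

201

Adding +11 months to 2091-06-01 gives 2092-05-01.
30 days remain in May 2092 after the 1st (31 − 1).
June 2092: 30 days.
July 2092: 31 days.
August 2092: 31 days.
September 2092: 30 days.
October 2092: 31 days.
Then 18 days into November 2092.
Total: 30 + 30 + 31 + 31 + 30 + 31 + 18 = 201.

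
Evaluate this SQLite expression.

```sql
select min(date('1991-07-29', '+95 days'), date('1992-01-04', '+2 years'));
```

date('1991-07-29', '+95 days') → 1991-11-01.
date('1992-01-04', '+2 years') → 1994-01-04.
Earlier of the two is 1991-11-01.

1991-11-01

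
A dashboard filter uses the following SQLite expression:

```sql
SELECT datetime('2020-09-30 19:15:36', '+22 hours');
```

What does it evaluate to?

+22 hours from 2020-09-30 19:15:36 is 2020-10-01 17:15:36 (crosses midnight).

2020-10-01 17:15:36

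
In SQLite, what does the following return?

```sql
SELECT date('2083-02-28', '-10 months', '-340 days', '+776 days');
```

Adding -10 months to 2083-02-28 gives 2082-04-28.
Applying '-340 days' to 2082-04-28: counting 340 days back gives 2081-05-23.
Applying '+776 days' to 2081-05-23: counting 776 days forward gives 2083-07-08.

2083-07-08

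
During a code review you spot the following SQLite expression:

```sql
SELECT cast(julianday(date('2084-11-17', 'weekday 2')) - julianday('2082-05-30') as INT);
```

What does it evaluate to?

`weekday 2` advances to the next Tuesday; 2084-11-17 is a Friday, so it moves forward to 2084-11-21.
1 day remains in May 2082 after the 30th (31 − 30).
Full months from June 2082 through October 2084 contribute their day counts.
Then 21 days into November 2084.
Total: 1 + 30 + 31 + 31 + 30 + 31 + 30 + 31 + 31 + 28 + 31 + 30 + 31 + 30 + 31 + 31 + 30 + 31 + 30 + 31 + 31 + 29 + 31 + 30 + 31 + 30 + 31 + 31 + 30 + 31 + 21 = 906.

906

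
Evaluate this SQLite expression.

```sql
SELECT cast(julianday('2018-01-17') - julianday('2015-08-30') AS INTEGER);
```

1 day remains in August 2015 after the 30th (31 − 30).
Full months from September 2015 through December 2017 contribute their day counts.
Then 17 days into January 2018.
Total: 1 + 30 + 31 + 30 + 31 + 31 + 29 + 31 + 30 + 31 + 30 + 31 + 31 + 30 + 31 + 30 + 31 + 31 + 28 + 31 + 30 + 31 + 30 + 31 + 31 + 30 + 31 + 30 + 31 + 17 = 871.

871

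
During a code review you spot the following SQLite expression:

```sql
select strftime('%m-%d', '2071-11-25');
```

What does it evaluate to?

11-25

`%m-%d` extracts the month-day: 11-25.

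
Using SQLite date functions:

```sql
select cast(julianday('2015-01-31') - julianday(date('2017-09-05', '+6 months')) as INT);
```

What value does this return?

-1129

Adding +6 months to 2017-09-05 gives 2018-03-05.
0 days remain in January 2015 after the 31st (31 − 31).
Full months from February 2015 through February 2018 contribute their day counts.
Then 5 days into March 2018.
Total: 0 + 28 + 31 + 30 + 31 + 30 + 31 + 31 + 30 + 31 + 30 + 31 + 31 + 29 + 31 + 30 + 31 + 30 + 31 + 31 + 30 + 31 + 30 + 31 + 31 + 28 + 31 + 30 + 31 + 30 + 31 + 31 + 30 + 31 + 30 + 31 + 31 + 28 + 5 = 1129.
The subtraction is earlier − later, so the result is −1129 → -1129.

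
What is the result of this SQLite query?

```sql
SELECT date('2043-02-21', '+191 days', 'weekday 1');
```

Applying '+191 days' to 2043-02-21: counting 191 days forward gives 2043-08-31.
`weekday 1` advances to the next Monday; 2043-08-31 is already a Monday, so it stays at 2043-08-31.

2043-08-31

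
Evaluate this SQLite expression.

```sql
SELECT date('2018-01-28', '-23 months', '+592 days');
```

2017-10-12

Adding -23 months to 2018-01-28 gives 2016-02-28.
Applying '+592 days' to 2016-02-28: counting 592 days forward gives 2017-10-12.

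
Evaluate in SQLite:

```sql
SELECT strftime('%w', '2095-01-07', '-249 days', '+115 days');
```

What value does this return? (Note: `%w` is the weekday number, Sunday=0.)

4

First apply '-249 days', '+115 days': 2095-01-07 → 2094-08-26.
2094-08-26 is a Thursday; with Sunday=0 that is 4.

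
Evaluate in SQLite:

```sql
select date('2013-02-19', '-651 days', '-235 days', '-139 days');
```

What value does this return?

2010-05-01

Applying '-651 days' to 2013-02-19: counting 651 days back gives 2011-05-10.
Applying '-235 days' to 2011-05-10: counting 235 days back gives 2010-09-17.
Applying '-139 days' to 2010-09-17: counting 139 days back gives 2010-05-01.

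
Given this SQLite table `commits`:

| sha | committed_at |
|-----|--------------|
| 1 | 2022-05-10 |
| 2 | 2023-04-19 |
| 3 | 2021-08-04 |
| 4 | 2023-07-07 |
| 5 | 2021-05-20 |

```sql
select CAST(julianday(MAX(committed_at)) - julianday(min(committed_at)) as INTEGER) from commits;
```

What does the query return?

MIN = 2021-05-20, MAX = 2023-07-07.
11 days remain in May 2021 after the 20th (31 − 20).
Full months from June 2021 through June 2023 contribute their day counts.
Then 7 days into July 2023.
Total: 11 + 30 + 31 + 31 + 30 + 31 + 30 + 31 + 31 + 28 + 31 + 30 + 31 + 30 + 31 + 31 + 30 + 31 + 30 + 31 + 31 + 28 + 31 + 30 + 31 + 30 + 7 = 778.

778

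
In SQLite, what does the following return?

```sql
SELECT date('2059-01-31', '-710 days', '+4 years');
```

2061-02-20

Applying '-710 days' to 2059-01-31: counting 710 days back gives 2057-02-20.
Adding +4 years to 2057-02-20 gives 2061-02-20.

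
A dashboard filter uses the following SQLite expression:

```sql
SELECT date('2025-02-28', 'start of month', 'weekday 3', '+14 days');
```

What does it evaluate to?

2025-02-19

`start of month` rewinds 2025-02-28 to 2025-02-01.
`weekday 3` advances to the next Wednesday; 2025-02-01 is a Saturday, so it moves forward to 2025-02-05.
Advancing 14 more days within February lands on 2025-02-19.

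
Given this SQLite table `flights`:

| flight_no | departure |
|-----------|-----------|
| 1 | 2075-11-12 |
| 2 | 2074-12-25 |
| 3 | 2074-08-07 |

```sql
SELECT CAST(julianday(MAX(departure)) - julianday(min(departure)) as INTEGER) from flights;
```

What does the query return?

462

MIN = 2074-08-07, MAX = 2075-11-12.
24 days remain in August 2074 after the 7th (31 − 7).
Full months from September 2074 through October 2075 contribute their day counts.
Then 12 days into November 2075.
Total: 24 + 30 + 31 + 30 + 31 + 31 + 28 + 31 + 30 + 31 + 30 + 31 + 31 + 30 + 31 + 12 = 462.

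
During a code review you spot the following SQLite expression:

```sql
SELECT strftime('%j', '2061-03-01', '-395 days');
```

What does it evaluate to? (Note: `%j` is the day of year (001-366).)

First apply '-395 days': 2061-03-01 → 2060-01-31.
Day-of-year for 2060-01-31: days since 2060-01-01 inclusive = 31, zero-padded to 031.

031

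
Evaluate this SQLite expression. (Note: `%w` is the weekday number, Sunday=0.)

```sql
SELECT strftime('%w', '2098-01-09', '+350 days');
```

First apply '+350 days': 2098-01-09 → 2098-12-25.
2098-12-25 is a Thursday; with Sunday=0 that is 4.

4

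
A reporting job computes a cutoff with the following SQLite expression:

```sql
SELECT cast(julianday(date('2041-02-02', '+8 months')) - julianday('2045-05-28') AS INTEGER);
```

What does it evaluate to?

Adding +8 months to 2041-02-02 gives 2041-10-02.
29 days remain in October 2041 after the 2nd (31 − 2).
Full months from November 2041 through April 2045 contribute their day counts.
Then 28 days into May 2045.
Total: 29 + 30 + 31 + 31 + 28 + 31 + 30 + 31 + 30 + 31 + 31 + 30 + 31 + 30 + 31 + 31 + 28 + 31 + 30 + 31 + 30 + 31 + 31 + 30 + 31 + 30 + 31 + 31 + 29 + 31 + 30 + 31 + 30 + 31 + 31 + 30 + 31 + 30 + 31 + 31 + 28 + 31 + 30 + 28 = 1334.
The subtraction is earlier − later, so the result is −1334 → -1334.

-1334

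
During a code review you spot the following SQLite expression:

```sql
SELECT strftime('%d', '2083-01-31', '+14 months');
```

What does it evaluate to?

First apply '+14 months': 2083-01-31 → 2084-03-31.
`%d` extracts the 2-digit day of month: 31.

31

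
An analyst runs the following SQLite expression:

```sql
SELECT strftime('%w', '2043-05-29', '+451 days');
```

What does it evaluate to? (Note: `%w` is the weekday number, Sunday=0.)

1

First apply '+451 days': 2043-05-29 → 2044-08-22.
2044-08-22 is a Monday; with Sunday=0 that is 1.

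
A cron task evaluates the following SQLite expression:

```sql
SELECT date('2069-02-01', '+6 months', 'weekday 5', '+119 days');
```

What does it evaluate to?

Adding +6 months to 2069-02-01 gives 2069-08-01.
`weekday 5` advances to the next Friday; 2069-08-01 is a Thursday, so it moves forward to 2069-08-02.
Applying '+119 days' to 2069-08-02: counting 119 days forward gives 2069-11-29.

2069-11-29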